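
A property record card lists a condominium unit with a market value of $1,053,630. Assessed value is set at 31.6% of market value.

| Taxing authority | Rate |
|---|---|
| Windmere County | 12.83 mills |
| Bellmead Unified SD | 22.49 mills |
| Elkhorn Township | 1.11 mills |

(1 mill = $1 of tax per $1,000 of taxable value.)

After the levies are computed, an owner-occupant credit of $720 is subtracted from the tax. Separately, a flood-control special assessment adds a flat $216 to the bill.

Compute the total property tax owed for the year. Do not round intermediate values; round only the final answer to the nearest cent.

Assessed value = $1,053,630 × 0.316 = $332,947.08
Windmere County: $332,947.08 × 0.01283 = $4,271.7110364
Bellmead Unified SD: $332,947.08 × 0.02249 = $7,487.9798292
Elkhorn Township: $332,947.08 × 0.00111 = $369.5712588
Levies subtotal = $12,129.2621244
After credit = $12,129.2621244 − $720 = $11,409.2621244
Total = $11,409.2621244 + $216 = $11,625.2621244

$11,625.26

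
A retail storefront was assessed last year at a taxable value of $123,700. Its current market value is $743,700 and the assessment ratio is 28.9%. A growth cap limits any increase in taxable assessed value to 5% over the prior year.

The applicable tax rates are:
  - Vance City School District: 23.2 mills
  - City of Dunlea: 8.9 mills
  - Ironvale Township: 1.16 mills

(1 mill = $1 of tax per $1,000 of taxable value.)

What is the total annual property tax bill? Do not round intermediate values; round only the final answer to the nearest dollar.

$4,320

Uncapped assessed value = $743,700 × 0.289 = $214,929.3
Cap limit = $123,700 × 1.05 = $129,885
Taxable assessed value = min($214,929.3, $129,885) = $129,885 (cap binds)
Vance City School District: $129,885 × 0.0232 = $3,013.332
City of Dunlea: $129,885 × 0.0089 = $1,155.9765
Ironvale Township: $129,885 × 0.00116 = $150.6666
Total = $4,319.9751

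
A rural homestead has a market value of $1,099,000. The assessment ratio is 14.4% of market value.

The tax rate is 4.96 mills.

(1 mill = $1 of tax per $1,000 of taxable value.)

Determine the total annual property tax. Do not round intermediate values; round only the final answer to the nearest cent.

Assessed value = $1,099,000 × 0.144 = $158,256
Tax = $158,256 × 0.00496 = $784.94976

$784.95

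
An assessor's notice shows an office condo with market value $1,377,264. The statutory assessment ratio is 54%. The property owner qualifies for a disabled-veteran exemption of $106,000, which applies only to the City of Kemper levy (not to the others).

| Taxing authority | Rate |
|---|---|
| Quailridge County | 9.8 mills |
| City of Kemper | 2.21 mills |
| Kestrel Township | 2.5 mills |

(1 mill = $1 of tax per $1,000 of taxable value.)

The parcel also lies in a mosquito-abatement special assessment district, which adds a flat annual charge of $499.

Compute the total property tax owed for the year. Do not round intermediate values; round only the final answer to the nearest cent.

Assessed value = $1,377,264 × 0.54 = $743,722.56
Quailridge County: $743,722.56 × 0.0098 = $7,288.481088
City of Kemper: ($743,722.56 − $106,000) × 0.00221 = $637,722.56 × 0.00221 = $1,409.3668576
Kestrel Township: $743,722.56 × 0.0025 = $1,859.3064
Levies subtotal = $10,557.1543456
Total = $10,557.1543456 + $499 = $11,056.1543456

$11,056.15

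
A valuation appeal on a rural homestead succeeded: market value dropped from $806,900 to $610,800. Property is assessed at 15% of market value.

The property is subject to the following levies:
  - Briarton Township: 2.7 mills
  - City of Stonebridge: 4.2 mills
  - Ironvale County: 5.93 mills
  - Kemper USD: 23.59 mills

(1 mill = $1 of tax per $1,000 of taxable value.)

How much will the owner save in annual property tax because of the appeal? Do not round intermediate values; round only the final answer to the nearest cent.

$1,071.29

Old assessed value = $806,900 × 0.15 = $121,035
New assessed value = $610,800 × 0.15 = $91,620
Combined rate = 0.0027 + 0.0042 + 0.00593 + 0.02359 = 0.03642
Old tax = $121,035 × 0.03642 = $4,408.0947
New tax = $91,620 × 0.03642 = $3,336.8004
Reduction = $4,408.0947 − $3,336.8004 = $1,071.2943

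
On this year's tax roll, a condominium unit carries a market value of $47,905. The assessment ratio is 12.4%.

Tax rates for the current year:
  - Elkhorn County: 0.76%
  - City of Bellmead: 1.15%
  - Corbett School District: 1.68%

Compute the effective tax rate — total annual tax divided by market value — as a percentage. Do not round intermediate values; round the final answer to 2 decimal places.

Assessed value = $47,905 × 0.124 = $5,940.22
Elkhorn County: $5,940.22 × 0.0076 = $45.145672
City of Bellmead: $5,940.22 × 0.0115 = $68.31253
Corbett School District: $5,940.22 × 0.0168 = $99.795696
Total tax = $213.253898
Effective rate = $213.253898 ÷ $47,905 = 0.45% of market value

0.45%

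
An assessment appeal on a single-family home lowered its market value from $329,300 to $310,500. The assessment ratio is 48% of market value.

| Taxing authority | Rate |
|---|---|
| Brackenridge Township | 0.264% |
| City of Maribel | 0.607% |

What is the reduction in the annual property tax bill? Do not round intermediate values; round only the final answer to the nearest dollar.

$79

Old assessed value = $329,300 × 0.48 = $158,064
New assessed value = $310,500 × 0.48 = $149,040
Combined rate = 0.00264 + 0.00607 = 0.00871
Old tax = $158,064 × 0.00871 = $1,376.73744
New tax = $149,040 × 0.00871 = $1,298.1384
Reduction = $1,376.73744 − $1,298.1384 = $78.59904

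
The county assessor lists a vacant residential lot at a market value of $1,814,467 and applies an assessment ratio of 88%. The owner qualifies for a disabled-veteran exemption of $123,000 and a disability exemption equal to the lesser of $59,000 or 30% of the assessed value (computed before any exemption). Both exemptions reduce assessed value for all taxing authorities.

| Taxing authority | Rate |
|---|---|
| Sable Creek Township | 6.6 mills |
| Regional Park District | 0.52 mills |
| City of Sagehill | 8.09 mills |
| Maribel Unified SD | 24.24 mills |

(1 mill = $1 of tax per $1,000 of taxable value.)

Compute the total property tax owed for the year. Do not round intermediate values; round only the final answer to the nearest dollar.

$55,811

Assessed value = $1,814,467 × 0.88 = $1,596,730.96
Disability exemption = min($59,000, 30% × $1,596,730.96) = min($59,000, $479,019.288) = $59,000 (dollar cap binds)
Taxable value = $1,596,730.96 − $123,000 − $59,000 = $1,414,730.96
Sable Creek Township: $1,414,730.96 × 0.0066 = $9,337.224336
Regional Park District: $1,414,730.96 × 0.00052 = $735.6600992
City of Sagehill: $1,414,730.96 × 0.00809 = $11,445.1734664
Maribel Unified SD: $1,414,730.96 × 0.02424 = $34,293.0784704
Total = $55,811.136372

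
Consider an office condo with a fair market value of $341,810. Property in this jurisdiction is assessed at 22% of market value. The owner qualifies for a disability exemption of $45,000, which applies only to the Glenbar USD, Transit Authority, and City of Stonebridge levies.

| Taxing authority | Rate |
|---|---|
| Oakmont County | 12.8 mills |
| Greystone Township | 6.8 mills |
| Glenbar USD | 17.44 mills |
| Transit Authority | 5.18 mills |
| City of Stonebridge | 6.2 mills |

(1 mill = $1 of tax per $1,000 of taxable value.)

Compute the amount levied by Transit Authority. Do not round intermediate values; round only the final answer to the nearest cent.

Assessed value = $341,810 × 0.22 = $75,198.2
Transit Authority taxable value = $75,198.2 − $45,000 = $30,198.2
Transit Authority levy = $30,198.2 × 0.00518 = $156.426676

$156.43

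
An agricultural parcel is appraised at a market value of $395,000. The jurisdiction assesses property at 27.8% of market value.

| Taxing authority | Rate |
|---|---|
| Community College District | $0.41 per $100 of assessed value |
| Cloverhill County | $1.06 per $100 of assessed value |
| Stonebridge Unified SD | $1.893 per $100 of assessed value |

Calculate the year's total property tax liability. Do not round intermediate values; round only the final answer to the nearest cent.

$3,692.91

Assessed value = $395,000 × 0.278 = $109,810
Community College District: $109,810 × 0.0041 = $450.221
Cloverhill County: $109,810 × 0.0106 = $1,163.986
Stonebridge Unified SD: $109,810 × 0.01893 = $2,078.7033
Total = $450.221 + $1,163.986 + $2,078.7033 = $3,692.9103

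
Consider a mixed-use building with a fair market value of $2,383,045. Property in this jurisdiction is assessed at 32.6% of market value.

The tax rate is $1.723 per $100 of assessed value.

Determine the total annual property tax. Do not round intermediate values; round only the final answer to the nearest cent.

$13,385.52

Assessed value = $2,383,045 × 0.326 = $776,872.67
Tax = $776,872.67 × 0.01723 = $13,385.5161041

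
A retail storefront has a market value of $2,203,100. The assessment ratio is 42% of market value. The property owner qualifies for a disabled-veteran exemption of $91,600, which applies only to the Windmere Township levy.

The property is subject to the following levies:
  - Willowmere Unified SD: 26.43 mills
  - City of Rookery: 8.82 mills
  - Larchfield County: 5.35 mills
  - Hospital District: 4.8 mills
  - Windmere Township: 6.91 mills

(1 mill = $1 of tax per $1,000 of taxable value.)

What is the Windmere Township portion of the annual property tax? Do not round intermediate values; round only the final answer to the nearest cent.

Assessed value = $2,203,100 × 0.42 = $925,302
Windmere Township taxable value = $925,302 − $91,600 = $833,702
Windmere Township levy = $833,702 × 0.00691 = $5,760.88082

$5,760.88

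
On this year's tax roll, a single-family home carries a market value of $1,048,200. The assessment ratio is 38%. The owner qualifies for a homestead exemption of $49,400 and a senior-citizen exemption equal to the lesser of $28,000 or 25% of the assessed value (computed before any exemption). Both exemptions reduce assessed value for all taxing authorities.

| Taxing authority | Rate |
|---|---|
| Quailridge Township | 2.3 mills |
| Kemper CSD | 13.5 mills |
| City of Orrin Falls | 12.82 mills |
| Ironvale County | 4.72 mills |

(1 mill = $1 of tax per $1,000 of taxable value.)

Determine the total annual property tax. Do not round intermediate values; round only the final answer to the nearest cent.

Assessed value = $1,048,200 × 0.38 = $398,316
Senior-citizen exemption = min($28,000, 25% × $398,316) = min($28,000, $99,579) = $28,000 (dollar cap binds)
Taxable value = $398,316 − $49,400 − $28,000 = $320,916
Quailridge Township: $320,916 × 0.0023 = $738.1068
Kemper CSD: $320,916 × 0.0135 = $4,332.366
City of Orrin Falls: $320,916 × 0.01282 = $4,114.14312
Ironvale County: $320,916 × 0.00472 = $1,514.72352
Total = $10,699.33944

$10,699.34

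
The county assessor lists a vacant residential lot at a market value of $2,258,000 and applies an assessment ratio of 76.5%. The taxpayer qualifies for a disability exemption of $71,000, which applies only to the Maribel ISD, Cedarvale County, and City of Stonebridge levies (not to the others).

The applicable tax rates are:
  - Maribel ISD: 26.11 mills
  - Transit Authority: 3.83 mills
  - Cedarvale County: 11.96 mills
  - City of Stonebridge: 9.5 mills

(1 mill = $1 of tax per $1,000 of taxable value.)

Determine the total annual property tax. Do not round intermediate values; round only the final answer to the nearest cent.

$85,409.35

Assessed value = $2,258,000 × 0.765 = $1,727,370
Maribel ISD: ($1,727,370 − $71,000) × 0.02611 = $1,656,370 × 0.02611 = $43,247.8207
Transit Authority: $1,727,370 × 0.00383 = $6,615.8271
Cedarvale County: ($1,727,370 − $71,000) × 0.01196 = $1,656,370 × 0.01196 = $19,810.1852
City of Stonebridge: ($1,727,370 − $71,000) × 0.0095 = $1,656,370 × 0.0095 = $15,735.515
Total = $85,409.348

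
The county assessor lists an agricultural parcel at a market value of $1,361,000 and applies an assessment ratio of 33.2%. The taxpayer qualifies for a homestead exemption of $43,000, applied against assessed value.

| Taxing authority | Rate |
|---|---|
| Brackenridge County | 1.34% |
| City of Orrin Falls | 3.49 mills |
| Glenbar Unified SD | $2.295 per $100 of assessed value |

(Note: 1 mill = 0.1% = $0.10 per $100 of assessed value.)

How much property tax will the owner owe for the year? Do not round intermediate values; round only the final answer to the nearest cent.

Assessed value = $1,361,000 × 0.332 = $451,852
Taxable value = $451,852 − $43,000 = $408,852
Brackenridge County: $408,852 × 0.0134 = $5,478.6168
City of Orrin Falls: $408,852 × 0.00349 = $1,426.89348
Glenbar Unified SD: $408,852 × 0.02295 = $9,383.1534
Total = $16,288.66368

$16,288.66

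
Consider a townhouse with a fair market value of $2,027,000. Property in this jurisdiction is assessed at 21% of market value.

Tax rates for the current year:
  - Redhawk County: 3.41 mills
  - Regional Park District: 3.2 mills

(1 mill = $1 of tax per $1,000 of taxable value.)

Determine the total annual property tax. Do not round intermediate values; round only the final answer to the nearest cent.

$2,813.68

Assessed value = $2,027,000 × 0.21 = $425,670
Redhawk County: $425,670 × 0.00341 = $1,451.5347
Regional Park District: $425,670 × 0.0032 = $1,362.144
Total = $1,451.5347 + $1,362.144 = $2,813.6787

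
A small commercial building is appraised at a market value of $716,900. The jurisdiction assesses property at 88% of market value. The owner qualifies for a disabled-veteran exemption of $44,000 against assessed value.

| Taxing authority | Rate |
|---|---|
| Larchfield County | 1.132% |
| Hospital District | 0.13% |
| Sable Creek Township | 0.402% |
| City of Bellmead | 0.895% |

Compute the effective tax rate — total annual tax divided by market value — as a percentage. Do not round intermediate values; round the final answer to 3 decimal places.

2.095%

Assessed value = $716,900 × 0.88 = $630,872
Taxable value = $630,872 − $44,000 = $586,872
Larchfield County: $586,872 × 0.01132 = $6,643.39104
Hospital District: $586,872 × 0.0013 = $762.9336
Sable Creek Township: $586,872 × 0.00402 = $2,359.22544
City of Bellmead: $586,872 × 0.00895 = $5,252.5044
Total tax = $15,018.05448
Effective rate = $15,018.05448 ÷ $716,900 = 2.095% of market value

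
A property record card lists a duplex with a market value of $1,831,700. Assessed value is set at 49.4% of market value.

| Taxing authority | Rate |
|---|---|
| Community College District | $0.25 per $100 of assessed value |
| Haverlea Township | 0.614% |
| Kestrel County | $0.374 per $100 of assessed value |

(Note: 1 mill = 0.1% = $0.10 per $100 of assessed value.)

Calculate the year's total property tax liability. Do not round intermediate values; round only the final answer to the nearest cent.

Assessed value = $1,831,700 × 0.494 = $904,859.8
Community College District: $904,859.8 × 0.0025 = $2,262.1495
Haverlea Township: $904,859.8 × 0.00614 = $5,555.839172
Kestrel County: $904,859.8 × 0.00374 = $3,384.175652
Total = $11,202.164324

$11,202.16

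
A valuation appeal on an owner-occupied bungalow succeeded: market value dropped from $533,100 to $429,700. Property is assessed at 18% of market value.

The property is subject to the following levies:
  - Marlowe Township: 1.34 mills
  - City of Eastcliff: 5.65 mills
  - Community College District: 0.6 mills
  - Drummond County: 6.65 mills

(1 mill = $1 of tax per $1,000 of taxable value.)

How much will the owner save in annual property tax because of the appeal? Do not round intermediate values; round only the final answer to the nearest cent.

Old assessed value = $533,100 × 0.18 = $95,958
New assessed value = $429,700 × 0.18 = $77,346
Combined rate = 0.00134 + 0.00565 + 0.0006 + 0.00665 = 0.01424
Old tax = $95,958 × 0.01424 = $1,366.44192
New tax = $77,346 × 0.01424 = $1,101.40704
Reduction = $1,366.44192 − $1,101.40704 = $265.03488

$265.03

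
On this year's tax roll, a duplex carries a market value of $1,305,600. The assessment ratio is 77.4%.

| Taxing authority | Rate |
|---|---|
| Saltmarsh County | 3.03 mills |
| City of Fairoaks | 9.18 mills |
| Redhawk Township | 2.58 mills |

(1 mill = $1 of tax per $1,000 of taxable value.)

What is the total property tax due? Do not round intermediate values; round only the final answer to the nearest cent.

$14,945.80

Assessed value = $1,305,600 × 0.774 = $1,010,534.4
Saltmarsh County: $1,010,534.4 × 0.00303 = $3,061.919232
City of Fairoaks: $1,010,534.4 × 0.00918 = $9,276.705792
Redhawk Township: $1,010,534.4 × 0.00258 = $2,607.178752
Total = $3,061.919232 + $9,276.705792 + $2,607.178752 = $14,945.803776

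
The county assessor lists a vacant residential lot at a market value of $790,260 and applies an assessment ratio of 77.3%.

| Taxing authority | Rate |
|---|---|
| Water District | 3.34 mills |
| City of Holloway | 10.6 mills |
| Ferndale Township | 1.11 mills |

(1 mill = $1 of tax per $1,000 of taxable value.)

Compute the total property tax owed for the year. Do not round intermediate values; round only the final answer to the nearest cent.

$9,193.61

Assessed value = $790,260 × 0.773 = $610,870.98
Water District: $610,870.98 × 0.00334 = $2,040.3090732
City of Holloway: $610,870.98 × 0.0106 = $6,475.232388
Ferndale Township: $610,870.98 × 0.00111 = $678.0667878
Total = $2,040.3090732 + $6,475.232388 + $678.0667878 = $9,193.608249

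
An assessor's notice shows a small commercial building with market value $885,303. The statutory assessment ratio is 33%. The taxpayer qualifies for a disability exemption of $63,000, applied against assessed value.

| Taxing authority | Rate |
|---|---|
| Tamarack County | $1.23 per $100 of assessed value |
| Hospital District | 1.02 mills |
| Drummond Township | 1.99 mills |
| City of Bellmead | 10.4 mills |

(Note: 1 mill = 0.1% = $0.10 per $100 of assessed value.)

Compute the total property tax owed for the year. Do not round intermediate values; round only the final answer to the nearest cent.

$5,891.45

Assessed value = $885,303 × 0.33 = $292,149.99
Taxable value = $292,149.99 − $63,000 = $229,149.99
Tamarack County: $229,149.99 × 0.0123 = $2,818.544877
Hospital District: $229,149.99 × 0.00102 = $233.7329898
Drummond Township: $229,149.99 × 0.00199 = $456.0084801
City of Bellmead: $229,149.99 × 0.0104 = $2,383.159896
Total = $5,891.4462429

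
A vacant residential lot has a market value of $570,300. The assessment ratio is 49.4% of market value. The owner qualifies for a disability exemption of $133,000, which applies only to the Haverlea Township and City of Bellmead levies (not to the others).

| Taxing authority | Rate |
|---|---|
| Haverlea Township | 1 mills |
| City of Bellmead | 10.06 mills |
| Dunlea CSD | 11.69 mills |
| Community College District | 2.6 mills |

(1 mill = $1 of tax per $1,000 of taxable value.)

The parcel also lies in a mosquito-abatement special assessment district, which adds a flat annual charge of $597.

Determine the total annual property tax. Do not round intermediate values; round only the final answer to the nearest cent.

$6,267.83

Assessed value = $570,300 × 0.494 = $281,728.2
Haverlea Township: ($281,728.2 − $133,000) × 0.001 = $148,728.2 × 0.001 = $148.7282
City of Bellmead: ($281,728.2 − $133,000) × 0.01006 = $148,728.2 × 0.01006 = $1,496.205692
Dunlea CSD: $281,728.2 × 0.01169 = $3,293.402658
Community College District: $281,728.2 × 0.0026 = $732.49332
Levies subtotal = $5,670.82987
Total = $5,670.82987 + $597 = $6,267.82987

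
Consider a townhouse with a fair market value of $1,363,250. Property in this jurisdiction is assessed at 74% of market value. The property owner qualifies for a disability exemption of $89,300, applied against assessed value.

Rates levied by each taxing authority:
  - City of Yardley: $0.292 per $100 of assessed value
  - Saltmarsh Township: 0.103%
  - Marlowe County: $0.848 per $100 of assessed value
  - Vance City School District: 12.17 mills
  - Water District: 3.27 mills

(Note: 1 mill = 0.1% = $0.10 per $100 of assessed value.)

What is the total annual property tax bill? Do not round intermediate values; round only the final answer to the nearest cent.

Assessed value = $1,363,250 × 0.74 = $1,008,805
Taxable value = $1,008,805 − $89,300 = $919,505
City of Yardley: $919,505 × 0.00292 = $2,684.9546
Saltmarsh Township: $919,505 × 0.00103 = $947.09015
Marlowe County: $919,505 × 0.00848 = $7,797.4024
Vance City School District: $919,505 × 0.01217 = $11,190.37585
Water District: $919,505 × 0.00327 = $3,006.78135
Total = $25,626.60435

$25,626.60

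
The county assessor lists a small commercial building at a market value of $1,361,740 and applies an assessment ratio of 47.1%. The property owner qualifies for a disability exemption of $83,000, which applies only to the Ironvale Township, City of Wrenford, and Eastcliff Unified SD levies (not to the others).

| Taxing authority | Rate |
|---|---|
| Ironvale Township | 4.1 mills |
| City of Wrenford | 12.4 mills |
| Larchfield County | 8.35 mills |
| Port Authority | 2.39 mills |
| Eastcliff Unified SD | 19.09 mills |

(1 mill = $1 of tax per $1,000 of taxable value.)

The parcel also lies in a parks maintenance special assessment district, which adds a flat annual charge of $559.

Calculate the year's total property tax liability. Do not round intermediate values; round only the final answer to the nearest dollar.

$27,320

Assessed value = $1,361,740 × 0.471 = $641,379.54
Ironvale Township: ($641,379.54 − $83,000) × 0.0041 = $558,379.54 × 0.0041 = $2,289.356114
City of Wrenford: ($641,379.54 − $83,000) × 0.0124 = $558,379.54 × 0.0124 = $6,923.906296
Larchfield County: $641,379.54 × 0.00835 = $5,355.519159
Port Authority: $641,379.54 × 0.00239 = $1,532.8971006
Eastcliff Unified SD: ($641,379.54 − $83,000) × 0.01909 = $558,379.54 × 0.01909 = $10,659.4654186
Levies subtotal = $26,761.1440882
Total = $26,761.1440882 + $559 = $27,320.1440882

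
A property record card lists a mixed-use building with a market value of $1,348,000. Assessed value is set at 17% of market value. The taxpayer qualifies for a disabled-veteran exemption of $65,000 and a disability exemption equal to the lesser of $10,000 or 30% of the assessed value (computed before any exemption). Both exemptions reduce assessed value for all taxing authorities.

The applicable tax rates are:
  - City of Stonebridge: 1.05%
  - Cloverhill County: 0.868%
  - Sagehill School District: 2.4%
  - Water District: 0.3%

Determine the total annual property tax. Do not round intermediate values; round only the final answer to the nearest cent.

Assessed value = $1,348,000 × 0.17 = $229,160
Disability exemption = min($10,000, 30% × $229,160) = min($10,000, $68,748) = $10,000 (dollar cap binds)
Taxable value = $229,160 − $65,000 − $10,000 = $154,160
City of Stonebridge: $154,160 × 0.0105 = $1,618.68
Cloverhill County: $154,160 × 0.00868 = $1,338.1088
Sagehill School District: $154,160 × 0.024 = $3,699.84
Water District: $154,160 × 0.003 = $462.48
Total = $7,119.1088

$7,119.11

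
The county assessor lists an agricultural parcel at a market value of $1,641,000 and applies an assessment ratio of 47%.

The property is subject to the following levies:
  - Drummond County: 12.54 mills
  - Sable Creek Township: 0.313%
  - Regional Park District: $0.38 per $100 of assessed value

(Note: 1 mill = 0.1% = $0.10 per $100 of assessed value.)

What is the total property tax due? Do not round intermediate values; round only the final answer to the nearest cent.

$15,016.63

Assessed value = $1,641,000 × 0.47 = $771,270
Drummond County: $771,270 × 0.01254 = $9,671.7258
Sable Creek Township: $771,270 × 0.00313 = $2,414.0751
Regional Park District: $771,270 × 0.0038 = $2,930.826
Total = $15,016.6269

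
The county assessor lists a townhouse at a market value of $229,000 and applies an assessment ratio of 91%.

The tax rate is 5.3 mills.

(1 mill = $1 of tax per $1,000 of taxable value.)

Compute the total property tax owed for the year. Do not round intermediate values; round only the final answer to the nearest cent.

$1,104.47

Assessed value = $229,000 × 0.91 = $208,390
Tax = $208,390 × 0.0053 = $1,104.467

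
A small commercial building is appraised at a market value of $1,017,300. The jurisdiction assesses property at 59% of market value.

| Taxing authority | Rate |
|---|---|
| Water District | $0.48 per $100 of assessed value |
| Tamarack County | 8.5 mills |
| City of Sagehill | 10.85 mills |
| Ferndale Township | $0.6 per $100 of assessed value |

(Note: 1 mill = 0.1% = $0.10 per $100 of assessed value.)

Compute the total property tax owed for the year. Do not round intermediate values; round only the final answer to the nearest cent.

$18,096.24

Assessed value = $1,017,300 × 0.59 = $600,207
Water District: $600,207 × 0.0048 = $2,880.9936
Tamarack County: $600,207 × 0.0085 = $5,101.7595
City of Sagehill: $600,207 × 0.01085 = $6,512.24595
Ferndale Township: $600,207 × 0.006 = $3,601.242
Total = $18,096.24105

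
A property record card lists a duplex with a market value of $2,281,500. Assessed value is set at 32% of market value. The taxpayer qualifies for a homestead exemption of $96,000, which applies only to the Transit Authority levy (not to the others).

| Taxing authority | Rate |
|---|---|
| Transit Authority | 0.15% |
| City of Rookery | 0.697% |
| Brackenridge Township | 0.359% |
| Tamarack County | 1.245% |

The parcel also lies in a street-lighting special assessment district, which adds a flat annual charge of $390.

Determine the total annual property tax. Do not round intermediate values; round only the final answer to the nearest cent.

$18,140.26

Assessed value = $2,281,500 × 0.32 = $730,080
Transit Authority: ($730,080 − $96,000) × 0.0015 = $634,080 × 0.0015 = $951.12
City of Rookery: $730,080 × 0.00697 = $5,088.6576
Brackenridge Township: $730,080 × 0.00359 = $2,620.9872
Tamarack County: $730,080 × 0.01245 = $9,089.496
Levies subtotal = $17,750.2608
Total = $17,750.2608 + $390 = $18,140.2608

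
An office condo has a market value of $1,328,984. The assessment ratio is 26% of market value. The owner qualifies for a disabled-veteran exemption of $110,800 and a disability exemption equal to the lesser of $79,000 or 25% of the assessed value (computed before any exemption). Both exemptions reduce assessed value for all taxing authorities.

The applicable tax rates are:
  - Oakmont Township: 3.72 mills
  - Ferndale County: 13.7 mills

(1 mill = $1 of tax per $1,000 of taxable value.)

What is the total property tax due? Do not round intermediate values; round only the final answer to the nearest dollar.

$2,713

Assessed value = $1,328,984 × 0.26 = $345,535.84
Disability exemption = min($79,000, 25% × $345,535.84) = min($79,000, $86,383.96) = $79,000 (dollar cap binds)
Taxable value = $345,535.84 − $110,800 − $79,000 = $155,735.84
Oakmont Township: $155,735.84 × 0.00372 = $579.3373248
Ferndale County: $155,735.84 × 0.0137 = $2,133.581008
Total = $2,712.9183328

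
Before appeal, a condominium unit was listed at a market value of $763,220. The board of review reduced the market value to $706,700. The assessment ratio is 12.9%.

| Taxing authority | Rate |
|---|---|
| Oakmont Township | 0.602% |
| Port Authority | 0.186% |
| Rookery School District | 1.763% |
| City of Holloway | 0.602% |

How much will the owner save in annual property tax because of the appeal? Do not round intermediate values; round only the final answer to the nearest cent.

Old assessed value = $763,220 × 0.129 = $98,455.38
New assessed value = $706,700 × 0.129 = $91,164.3
Combined rate = 0.00602 + 0.00186 + 0.01763 + 0.00602 = 0.03153
Old tax = $98,455.38 × 0.03153 = $3,104.2981314
New tax = $91,164.3 × 0.03153 = $2,874.410379
Reduction = $3,104.2981314 − $2,874.410379 = $229.8877524

$229.89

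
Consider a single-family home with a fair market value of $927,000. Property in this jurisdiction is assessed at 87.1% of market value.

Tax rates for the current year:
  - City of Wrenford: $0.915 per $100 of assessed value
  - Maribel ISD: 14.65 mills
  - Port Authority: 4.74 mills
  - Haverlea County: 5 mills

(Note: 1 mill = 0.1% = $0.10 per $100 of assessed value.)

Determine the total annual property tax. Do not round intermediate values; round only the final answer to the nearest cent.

Assessed value = $927,000 × 0.871 = $807,417
City of Wrenford: $807,417 × 0.00915 = $7,387.86555
Maribel ISD: $807,417 × 0.01465 = $11,828.65905
Port Authority: $807,417 × 0.00474 = $3,827.15658
Haverlea County: $807,417 × 0.005 = $4,037.085
Total = $27,080.76618

$27,080.77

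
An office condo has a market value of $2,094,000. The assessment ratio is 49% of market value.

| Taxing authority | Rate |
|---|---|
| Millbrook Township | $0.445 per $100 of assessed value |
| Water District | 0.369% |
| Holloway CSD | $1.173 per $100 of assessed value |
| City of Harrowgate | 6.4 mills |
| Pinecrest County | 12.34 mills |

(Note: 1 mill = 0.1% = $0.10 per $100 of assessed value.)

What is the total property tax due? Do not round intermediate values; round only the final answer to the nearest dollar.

$39,616

Assessed value = $2,094,000 × 0.49 = $1,026,060
Millbrook Township: $1,026,060 × 0.00445 = $4,565.967
Water District: $1,026,060 × 0.00369 = $3,786.1614
Holloway CSD: $1,026,060 × 0.01173 = $12,035.6838
City of Harrowgate: $1,026,060 × 0.0064 = $6,566.784
Pinecrest County: $1,026,060 × 0.01234 = $12,661.5804
Total = $39,616.1766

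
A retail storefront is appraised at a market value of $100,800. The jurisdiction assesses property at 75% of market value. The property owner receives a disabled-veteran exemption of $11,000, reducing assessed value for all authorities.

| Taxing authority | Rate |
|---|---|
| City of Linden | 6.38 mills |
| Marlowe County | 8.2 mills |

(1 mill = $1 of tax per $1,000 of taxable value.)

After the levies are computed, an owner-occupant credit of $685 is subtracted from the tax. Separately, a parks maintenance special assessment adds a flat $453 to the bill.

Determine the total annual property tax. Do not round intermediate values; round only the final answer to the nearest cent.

Assessed value = $100,800 × 0.75 = $75,600
Taxable value = $75,600 − $11,000 = $64,600
City of Linden: $64,600 × 0.00638 = $412.148
Marlowe County: $64,600 × 0.0082 = $529.72
Levies subtotal = $941.868
After credit = $941.868 − $685 = $256.868
Total = $256.868 + $453 = $709.868

$709.87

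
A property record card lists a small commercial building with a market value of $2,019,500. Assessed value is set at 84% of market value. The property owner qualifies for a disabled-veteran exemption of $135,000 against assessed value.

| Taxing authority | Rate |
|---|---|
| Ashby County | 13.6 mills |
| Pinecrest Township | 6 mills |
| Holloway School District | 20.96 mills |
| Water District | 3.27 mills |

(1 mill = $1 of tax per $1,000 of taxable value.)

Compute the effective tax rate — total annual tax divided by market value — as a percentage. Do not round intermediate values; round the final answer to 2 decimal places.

Assessed value = $2,019,500 × 0.84 = $1,696,380
Taxable value = $1,696,380 − $135,000 = $1,561,380
Ashby County: $1,561,380 × 0.0136 = $21,234.768
Pinecrest Township: $1,561,380 × 0.006 = $9,368.28
Holloway School District: $1,561,380 × 0.02096 = $32,726.5248
Water District: $1,561,380 × 0.00327 = $5,105.7126
Total tax = $68,435.2854
Effective rate = $68,435.2854 ÷ $2,019,500 = 3.39% of market value

3.39%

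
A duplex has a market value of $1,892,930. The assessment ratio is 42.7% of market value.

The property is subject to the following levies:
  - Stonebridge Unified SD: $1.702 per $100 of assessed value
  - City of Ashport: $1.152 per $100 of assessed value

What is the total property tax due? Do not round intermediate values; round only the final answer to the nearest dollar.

Assessed value = $1,892,930 × 0.427 = $808,281.11
Stonebridge Unified SD: $808,281.11 × 0.01702 = $13,756.9444922
City of Ashport: $808,281.11 × 0.01152 = $9,311.3983872
Total = $13,756.9444922 + $9,311.3983872 = $23,068.3428794

$23,068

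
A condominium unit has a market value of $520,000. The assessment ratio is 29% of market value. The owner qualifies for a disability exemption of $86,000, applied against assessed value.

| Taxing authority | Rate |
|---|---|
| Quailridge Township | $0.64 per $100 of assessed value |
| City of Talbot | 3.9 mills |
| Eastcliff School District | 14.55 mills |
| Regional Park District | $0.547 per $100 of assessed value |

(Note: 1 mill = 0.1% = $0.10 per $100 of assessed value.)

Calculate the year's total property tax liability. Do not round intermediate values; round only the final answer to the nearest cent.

$1,964.74

Assessed value = $520,000 × 0.29 = $150,800
Taxable value = $150,800 − $86,000 = $64,800
Quailridge Township: $64,800 × 0.0064 = $414.72
City of Talbot: $64,800 × 0.0039 = $252.72
Eastcliff School District: $64,800 × 0.01455 = $942.84
Regional Park District: $64,800 × 0.00547 = $354.456
Total = $1,964.736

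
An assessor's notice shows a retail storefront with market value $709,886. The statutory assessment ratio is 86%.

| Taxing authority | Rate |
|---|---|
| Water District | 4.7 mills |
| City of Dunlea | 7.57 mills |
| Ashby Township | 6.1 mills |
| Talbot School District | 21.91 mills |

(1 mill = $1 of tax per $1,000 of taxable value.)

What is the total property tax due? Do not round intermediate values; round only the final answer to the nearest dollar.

Assessed value = $709,886 × 0.86 = $610,501.96
Water District: $610,501.96 × 0.0047 = $2,869.359212
City of Dunlea: $610,501.96 × 0.00757 = $4,621.4998372
Ashby Township: $610,501.96 × 0.0061 = $3,724.061956
Talbot School District: $610,501.96 × 0.02191 = $13,376.0979436
Total = $2,869.359212 + $4,621.4998372 + $3,724.061956 + $13,376.0979436 = $24,591.0189488

$24,591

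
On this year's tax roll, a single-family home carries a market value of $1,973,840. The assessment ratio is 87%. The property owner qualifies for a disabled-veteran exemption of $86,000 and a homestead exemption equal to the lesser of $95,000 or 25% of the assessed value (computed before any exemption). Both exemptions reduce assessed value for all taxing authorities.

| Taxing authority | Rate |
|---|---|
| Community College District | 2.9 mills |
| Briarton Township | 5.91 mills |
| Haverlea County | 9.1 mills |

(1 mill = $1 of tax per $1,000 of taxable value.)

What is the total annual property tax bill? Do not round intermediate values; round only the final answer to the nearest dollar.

Assessed value = $1,973,840 × 0.87 = $1,717,240.8
Homestead exemption = min($95,000, 25% × $1,717,240.8) = min($95,000, $429,310.2) = $95,000 (dollar cap binds)
Taxable value = $1,717,240.8 − $86,000 − $95,000 = $1,536,240.8
Community College District: $1,536,240.8 × 0.0029 = $4,455.09832
Briarton Township: $1,536,240.8 × 0.00591 = $9,079.183128
Haverlea County: $1,536,240.8 × 0.0091 = $13,979.79128
Total = $27,514.072728

$27,514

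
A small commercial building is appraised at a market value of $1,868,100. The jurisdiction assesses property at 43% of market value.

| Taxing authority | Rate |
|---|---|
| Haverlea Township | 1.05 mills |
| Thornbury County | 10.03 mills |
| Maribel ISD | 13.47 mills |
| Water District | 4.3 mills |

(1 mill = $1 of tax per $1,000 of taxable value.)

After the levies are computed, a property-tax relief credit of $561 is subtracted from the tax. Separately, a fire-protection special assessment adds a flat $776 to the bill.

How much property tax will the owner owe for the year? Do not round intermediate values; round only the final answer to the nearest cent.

$23,389.71

Assessed value = $1,868,100 × 0.43 = $803,283
Haverlea Township: $803,283 × 0.00105 = $843.44715
Thornbury County: $803,283 × 0.01003 = $8,056.92849
Maribel ISD: $803,283 × 0.01347 = $10,820.22201
Water District: $803,283 × 0.0043 = $3,454.1169
Levies subtotal = $23,174.71455
After credit = $23,174.71455 − $561 = $22,613.71455
Total = $22,613.71455 + $776 = $23,389.71455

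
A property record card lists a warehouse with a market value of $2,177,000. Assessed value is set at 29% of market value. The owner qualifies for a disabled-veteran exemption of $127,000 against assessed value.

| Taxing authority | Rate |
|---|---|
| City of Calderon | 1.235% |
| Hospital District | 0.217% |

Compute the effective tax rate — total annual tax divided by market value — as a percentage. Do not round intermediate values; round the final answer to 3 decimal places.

Assessed value = $2,177,000 × 0.29 = $631,330
Taxable value = $631,330 − $127,000 = $504,330
City of Calderon: $504,330 × 0.01235 = $6,228.4755
Hospital District: $504,330 × 0.00217 = $1,094.3961
Total tax = $7,322.8716
Effective rate = $7,322.8716 ÷ $2,177,000 = 0.336% of market value

0.336%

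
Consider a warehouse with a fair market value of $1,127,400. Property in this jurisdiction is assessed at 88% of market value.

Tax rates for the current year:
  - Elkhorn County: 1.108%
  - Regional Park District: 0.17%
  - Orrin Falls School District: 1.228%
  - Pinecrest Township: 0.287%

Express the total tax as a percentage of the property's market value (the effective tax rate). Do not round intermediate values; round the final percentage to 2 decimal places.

2.46%

Assessed value = $1,127,400 × 0.88 = $992,112
Elkhorn County: $992,112 × 0.01108 = $10,992.60096
Regional Park District: $992,112 × 0.0017 = $1,686.5904
Orrin Falls School District: $992,112 × 0.01228 = $12,183.13536
Pinecrest Township: $992,112 × 0.00287 = $2,847.36144
Total tax = $27,709.68816
Effective rate = $27,709.68816 ÷ $1,127,400 = 2.46% of market value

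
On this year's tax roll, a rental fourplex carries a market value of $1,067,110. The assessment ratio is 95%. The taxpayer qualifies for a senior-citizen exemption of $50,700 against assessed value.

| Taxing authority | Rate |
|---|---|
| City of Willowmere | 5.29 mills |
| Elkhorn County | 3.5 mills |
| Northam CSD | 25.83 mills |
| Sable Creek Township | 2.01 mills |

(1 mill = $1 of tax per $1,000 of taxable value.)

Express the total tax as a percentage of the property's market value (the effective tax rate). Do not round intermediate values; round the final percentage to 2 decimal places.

3.31%

Assessed value = $1,067,110 × 0.95 = $1,013,754.5
Taxable value = $1,013,754.5 − $50,700 = $963,054.5
City of Willowmere: $963,054.5 × 0.00529 = $5,094.558305
Elkhorn County: $963,054.5 × 0.0035 = $3,370.69075
Northam CSD: $963,054.5 × 0.02583 = $24,875.697735
Sable Creek Township: $963,054.5 × 0.00201 = $1,935.739545
Total tax = $35,276.686335
Effective rate = $35,276.686335 ÷ $1,067,110 = 3.31% of market value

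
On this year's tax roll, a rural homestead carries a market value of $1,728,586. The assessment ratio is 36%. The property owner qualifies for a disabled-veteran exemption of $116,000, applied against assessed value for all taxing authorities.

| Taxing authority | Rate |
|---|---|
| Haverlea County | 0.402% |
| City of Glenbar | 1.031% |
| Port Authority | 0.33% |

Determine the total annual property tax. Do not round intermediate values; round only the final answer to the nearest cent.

Assessed value = $1,728,586 × 0.36 = $622,290.96
Taxable value = $622,290.96 − $116,000 = $506,290.96
Haverlea County: $506,290.96 × 0.00402 = $2,035.2896592
City of Glenbar: $506,290.96 × 0.01031 = $5,219.8597976
Port Authority: $506,290.96 × 0.0033 = $1,670.760168
Total = $2,035.2896592 + $5,219.8597976 + $1,670.760168 = $8,925.9096248

$8,925.91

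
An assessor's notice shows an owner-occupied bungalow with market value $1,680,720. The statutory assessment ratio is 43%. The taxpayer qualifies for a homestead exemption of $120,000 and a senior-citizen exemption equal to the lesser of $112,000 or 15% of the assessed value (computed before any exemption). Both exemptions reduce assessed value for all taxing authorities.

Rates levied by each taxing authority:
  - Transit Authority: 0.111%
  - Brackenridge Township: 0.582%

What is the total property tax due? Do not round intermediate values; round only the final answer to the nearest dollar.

Assessed value = $1,680,720 × 0.43 = $722,709.6
Senior-citizen exemption = min($112,000, 15% × $722,709.6) = min($112,000, $108,406.44) = $108,406.44 (percentage binds)
Taxable value = $722,709.6 − $120,000 − $108,406.44 = $494,303.16
Transit Authority: $494,303.16 × 0.00111 = $548.6765076
Brackenridge Township: $494,303.16 × 0.00582 = $2,876.8443912
Total = $3,425.5208988

$3,426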